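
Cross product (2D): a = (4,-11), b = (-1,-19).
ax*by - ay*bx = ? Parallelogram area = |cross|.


cross = 4*(-19) + 11*(-1) = -76 - 11 = -87
Parallelogram area = |-87| = 87

cross = -87, parallelogram area = 87


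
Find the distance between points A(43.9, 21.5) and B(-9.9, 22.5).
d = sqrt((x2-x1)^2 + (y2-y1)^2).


dx = -9.9 - 43.9 = -53.8
dy = 22.5 - 21.5 = 1.0
d = sqrt(2894.44 + 1.0) = sqrt(2895.44) = 53.8093

53.8093


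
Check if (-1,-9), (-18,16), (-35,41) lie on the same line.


-1*(16-41) - 18*(41+ 9) - 35*(-9-16)
= 25 - 900 + 875 = 0

Yes, collinear (determinant = 0)


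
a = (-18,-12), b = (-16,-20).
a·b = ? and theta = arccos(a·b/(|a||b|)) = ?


a·b = -18*(-16) - 12*(-20) = 288 + 240 = 528
|a| = sqrt(324+144) = 21.6333
|b| = sqrt(256+400) = 25.6125
cos(theta) = 528/(sqrt(468)*sqrt(656)) = 528/sqrt(307008) = 0.952926
theta = arccos(528/sqrt(307008)) = 17.6501 degrees

a·b = 528, theta = 17.6501 deg


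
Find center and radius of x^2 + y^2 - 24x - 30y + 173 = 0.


h = -D/2 = 24/2 = 12
k = -E/2 = 30/2 = 15
r^2 = h^2 + k^2 - F = 144 + 225 - 173 = 196
r = 14

Center (12, 15), radius = 14


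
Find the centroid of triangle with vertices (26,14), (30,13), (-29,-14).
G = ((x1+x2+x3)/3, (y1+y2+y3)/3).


Gx = (26+30- 29)/3 = 27/3 = 9.0000
Gy = (14+13- 14)/3 = 13/3 = 4.3333

G = (9.0000, 4.3333)


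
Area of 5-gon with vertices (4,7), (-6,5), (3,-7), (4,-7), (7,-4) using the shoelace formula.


sum(xi*y_{i+1}) = 4*5 - 6*(-7) + 3*(-7) + 4*(-4) + 7*7 = 74
sum(yi*x_{i+1}) = 7*(-6) + 5*3 - 7*4 - 7*7 - 4*4 = -120
Area = |74 + 120|/2 = 194/2 = 97.0000

97.0000 sq units


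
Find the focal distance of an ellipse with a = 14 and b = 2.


c^2 = 14^2 - 2^2 = 196 - 4 = 192
c = sqrt(192) = 13.8564

c = 13.8564


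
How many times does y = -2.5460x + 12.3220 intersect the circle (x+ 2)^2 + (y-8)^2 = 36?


Substitute y = -2.5460x + 12.3220: (x+ 2)^2 + (-2.5460x+12.3220-8)^2 = 36
Expand to Ax^2 + Bx + C = 0, where b-k = 4.322
A = 1+m^2 = 7.482116
B = 2(m(b-k) - h) = 2(-2.5460*4.322 + 2) = -18.007624
C = h^2 + (b-k)^2 - r^2 = 4 + 18.679684 - 36 = -13.320316
disc = B^2-4AC = 324.2745 + 398.6566 = 722.9311
disc > 0

2 intersection points


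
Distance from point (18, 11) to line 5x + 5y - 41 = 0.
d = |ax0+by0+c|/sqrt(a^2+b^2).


|5*18 + 5*11 - 41| = |104| = 104
sqrt(25 + 25) = sqrt(50) = 7.0711
d = 104/sqrt(50) = 14.7078

14.7078


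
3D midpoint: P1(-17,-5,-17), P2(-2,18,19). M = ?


Mx = (-17- 2)/2 = -9.5000
My = (-5+18)/2 = 6.5000
Mz = (-17+19)/2 = 1.0000

M = (-9.5000, 6.5000, 1.0000)


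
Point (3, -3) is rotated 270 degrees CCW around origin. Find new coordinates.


cos(270) = 0, sin(270) = -1
x' = 3*0 + 3*(-1) = -3
y' = 3*(-1) - 3*0 = -3

(-3, -3)


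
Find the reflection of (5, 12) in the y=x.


Reflection rule for y=x: (y, x)
(5, 12) -> (12, 5)

(12, 5)


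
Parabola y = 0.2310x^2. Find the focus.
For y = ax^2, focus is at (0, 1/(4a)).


a = 0.2310
4a = 0.9240
focus = (0, 1/0.9240) = (0, 1.0823)

Focus = (0, 1.0823)


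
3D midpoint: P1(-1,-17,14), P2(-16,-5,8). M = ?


Mx = (-1- 16)/2 = -8.5000
My = (-17- 5)/2 = -11.0000
Mz = (14+8)/2 = 11.0000

M = (-8.5000, -11.0000, 11.0000)


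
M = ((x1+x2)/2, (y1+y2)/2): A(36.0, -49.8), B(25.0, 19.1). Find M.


Mx = (36.0 + 25.0)/2 = 61.0/2 = 30.5000
My = (-49.8 + 19.1)/2 = -30.7/2 = -15.3500

(30.5000, -15.3500)


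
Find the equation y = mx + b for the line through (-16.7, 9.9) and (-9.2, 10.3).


m = (0.4)/(7.5) = 0.0533
b = y1 - m*x1 = 9.9 - (0.4*(-16.7))/(7.5) = 9.9 + 0.8907 = 10.7907

y = 0.0533x + 10.7907


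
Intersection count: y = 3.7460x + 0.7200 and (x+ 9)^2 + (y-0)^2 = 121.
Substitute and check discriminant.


Substitute y = 3.7460x + 0.7200: (x+ 9)^2 + (3.7460x+0.7200-0)^2 = 121
Expand to Ax^2 + Bx + C = 0, where b-k = 0.72
A = 1+m^2 = 15.032516
B = 2(m(b-k) - h) = 2(3.7460*0.72 + 9) = 23.39424
C = h^2 + (b-k)^2 - r^2 = 81 + 0.5184 - 121 = -39.4816
disc = B^2-4AC = 547.2905 + 2374.0311 = 2921.3216
disc > 0

2 intersection points


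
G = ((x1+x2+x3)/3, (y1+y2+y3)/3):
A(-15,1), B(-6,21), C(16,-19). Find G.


Gx = (-15- 6+16)/3 = -5/3 = -1.6667
Gy = (1+21- 19)/3 = 3/3 = 1.0000

G = (-1.6667, 1.0000)


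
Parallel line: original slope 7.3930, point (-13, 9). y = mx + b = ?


Parallel lines have equal slopes.
m2 = 7.3930
b2 = 9 - 7.3930*(-13) = 105.1090

y = 7.3930x + 105.1090


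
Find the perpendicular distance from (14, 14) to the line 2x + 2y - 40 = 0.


|2*14 + 2*14 - 40| = |16| = 16
sqrt(4 + 4) = sqrt(8) = 2.8284
d = 16/sqrt(8) = 5.6569

5.6569


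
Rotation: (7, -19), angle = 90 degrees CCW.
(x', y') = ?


cos(90) = 0, sin(90) = 1
x' = 7*0 + 19*1 = 19
y' = 7*1 - 19*0 = 7

(19, 7)


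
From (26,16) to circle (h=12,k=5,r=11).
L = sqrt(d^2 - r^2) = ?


d = sqrt((26-12)^2 + (16-5)^2) = sqrt(196+121) = 17.8045
L = sqrt(317.0000 - 121) = sqrt(196.0000) = 14.0000

14.0000


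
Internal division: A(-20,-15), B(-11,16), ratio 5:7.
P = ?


Px = (5*(-11) + 7*(-20))/12 = -195/12 = -16.2500
Py = (5*16 + 7*(-15))/12 = -25/12 = -2.0833

P = (-16.2500, -2.0833)


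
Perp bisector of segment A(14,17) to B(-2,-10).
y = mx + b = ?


Midpoint = (6, 3.5)
Slope of AB = dy/dx = -27/(-16) = 1.6875
Perp slope = -dx/dy = -16/27 = -0.5926
b = My - (perp slope)*Mx = 3.5 + (-16*6)/(-27) = 3.5 + 3.5556 = 7.0556

y = -0.5926x + 7.0556


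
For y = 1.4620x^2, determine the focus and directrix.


a = 1.4620
1/(4a) = 0.1710
Focus = (0, 0.1710)
Directrix: y = -0.1710

Focus = (0, 0.1710), Directrix: y = -0.1710


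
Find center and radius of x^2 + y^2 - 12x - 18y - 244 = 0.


h = -D/2 = 12/2 = 6
k = -E/2 = 18/2 = 9
r^2 = h^2 + k^2 - F = 36 + 81 + 244 = 361
r = 19

Center (6, 9), radius = 19


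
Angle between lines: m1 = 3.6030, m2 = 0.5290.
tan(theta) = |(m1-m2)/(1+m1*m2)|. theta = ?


m1-m2 = 3.074
1+m1*m2 = 2.905987
tan(theta) = |3.074/2.905987| = 1.057816
theta = arctan(|3.074/2.905987|) = 46.6094 degrees (acute angle)

46.6094 degrees


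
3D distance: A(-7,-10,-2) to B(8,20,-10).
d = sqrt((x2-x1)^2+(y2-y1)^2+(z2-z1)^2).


dx=15, dy=30, dz=-8
d = sqrt(225+900+64) = sqrt(1189) = 34.4819

34.4819


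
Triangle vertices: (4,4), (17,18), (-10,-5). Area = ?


4*(18+ 5) = 92
17*(-5-4) = -153
-10*(4-18) = 140
sum = 79
Area = |79|/2 = 39.5000

39.5000 sq units


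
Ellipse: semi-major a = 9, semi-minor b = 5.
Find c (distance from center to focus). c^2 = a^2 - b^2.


c^2 = 9^2 - 5^2 = 81 - 25 = 56
c = sqrt(56) = 7.4833

c = 7.4833


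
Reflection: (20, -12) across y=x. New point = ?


Reflection rule for y=x: (y, x)
(20, -12) -> (-12, 20)

(-12, 20)


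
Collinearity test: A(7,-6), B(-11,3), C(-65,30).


7*(3-30) - 11*(30+ 6) - 65*(-6-3)
= -189 - 396 + 585 = 0

Yes, collinear (determinant = 0)


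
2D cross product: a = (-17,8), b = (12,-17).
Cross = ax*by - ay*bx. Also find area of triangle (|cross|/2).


cross = -17*(-17) - 8*12 = 289 - 96 = 193
Triangle area = |193|/2 = 193/2 = 96.5000

cross = 193, triangle area = 96.5000


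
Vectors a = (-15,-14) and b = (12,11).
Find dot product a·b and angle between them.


a·b = -15*12 - 14*11 = -180 - 154 = -334
|a| = sqrt(225+196) = 20.5183
|b| = sqrt(144+121) = 16.2788
cos(theta) = -334/(sqrt(421)*sqrt(265)) = -334/sqrt(111565) = -0.999960
theta = arccos(-334/sqrt(111565)) = 179.4854 degrees

a·b = -334, theta = 179.4854 deg


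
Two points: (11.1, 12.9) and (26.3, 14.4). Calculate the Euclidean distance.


dx = 26.3 - 11.1 = 15.2
dy = 14.4 - 12.9 = 1.5
d = sqrt(231.04 + 2.25) = sqrt(233.29) = 15.2738

15.2738


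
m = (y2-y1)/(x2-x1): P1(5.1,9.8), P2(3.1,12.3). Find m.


dy = 12.3 - 9.8 = 2.5
dx = 3.1 - 5.1 = -2
m = 2.5/(-2) = -1.2500

m = -1.2500


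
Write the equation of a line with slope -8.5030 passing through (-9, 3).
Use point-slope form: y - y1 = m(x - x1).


y - 3 = -8.5030(x + 9)
y = -8.5030x + 3 + 8.5030*(-9)
y = -8.5030x - 73.5270

y = -8.5030x - 73.5270


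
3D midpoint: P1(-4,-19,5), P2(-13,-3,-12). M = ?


Mx = (-4- 13)/2 = -8.5000
My = (-19- 3)/2 = -11.0000
Mz = (5- 12)/2 = -3.5000

M = (-8.5000, -11.0000, -3.5000)


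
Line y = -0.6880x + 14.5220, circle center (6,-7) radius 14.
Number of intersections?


Substitute y = -0.6880x + 14.5220: (x-6)^2 + (-0.6880x+14.5220+ 7)^2 = 196
Expand to Ax^2 + Bx + C = 0, where b-k = 21.522
A = 1+m^2 = 1.473344
B = 2(m(b-k) - h) = 2(-0.6880*21.522 - 6) = -41.614272
C = h^2 + (b-k)^2 - r^2 = 36 + 463.196484 - 196 = 303.196484
disc = B^2-4AC = 1731.7476 - 1786.8509 = -55.1033
disc < 0

0 intersection points


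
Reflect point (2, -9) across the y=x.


Reflection rule for y=x: (y, x)
(2, -9) -> (-9, 2)

(-9, 2)


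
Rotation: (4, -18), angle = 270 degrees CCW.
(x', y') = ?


cos(270) = 0, sin(270) = -1
x' = 4*0 + 18*(-1) = -18
y' = 4*(-1) - 18*0 = -4

(-18, -4)


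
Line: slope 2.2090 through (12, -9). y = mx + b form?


y + 9 = 2.2090(x - 12)
y = 2.2090x - 9 - 2.2090*12
y = 2.2090x - 35.5080

y = 2.2090x - 35.5080


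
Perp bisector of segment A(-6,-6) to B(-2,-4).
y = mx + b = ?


Midpoint = (-4, -5)
Slope of AB = dy/dx = 2/4 = 0.5000
Perp slope = -dx/dy = -4/2 = -2.0000
b = My - (perp slope)*Mx = -5 + (4*(-4))/2 = -5 - 8.0000 = -13.0000

y = -2.0000x - 13.0000


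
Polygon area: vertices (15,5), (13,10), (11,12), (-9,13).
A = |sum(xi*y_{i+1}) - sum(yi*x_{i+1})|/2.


sum(xi*y_{i+1}) = 15*10 + 13*12 + 11*13 - 9*5 = 404
sum(yi*x_{i+1}) = 5*13 + 10*11 + 12*(-9) + 13*15 = 262
Area = |404 - 262|/2 = 142/2 = 71.0000

71.0000 sq units


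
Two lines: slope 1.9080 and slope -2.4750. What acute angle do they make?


m1-m2 = 4.383
1+m1*m2 = -3.7223
tan(theta) = |4.383/(-3.7223)| = 1.177498
theta = arctan(|4.383/(-3.7223)|) = 49.6601 degrees (acute angle)

49.6601 degrees


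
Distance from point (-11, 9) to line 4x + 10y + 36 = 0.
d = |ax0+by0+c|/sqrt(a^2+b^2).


|4*(-11) + 10*9 + 36| = |82| = 82
sqrt(16 + 100) = sqrt(116) = 10.7703
d = 82/sqrt(116) = 7.6135

7.6135


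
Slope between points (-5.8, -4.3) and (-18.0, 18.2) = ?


dy = 18.2 + 4.3 = 22.5
dx = -18.0 + 5.8 = -12.2
m = 22.5/(-12.2) = -1.8443

m = -1.8443


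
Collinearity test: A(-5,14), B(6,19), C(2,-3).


-5*(19+ 3) + 6*(-3-14) + 2*(14-19)
= -110 - 102 - 10 = -222

No, not collinear (determinant = -222)


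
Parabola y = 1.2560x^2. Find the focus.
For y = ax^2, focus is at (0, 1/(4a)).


a = 1.2560
4a = 5.0240
focus = (0, 1/5.0240) = (0, 0.1990)

Focus = (0, 0.1990)


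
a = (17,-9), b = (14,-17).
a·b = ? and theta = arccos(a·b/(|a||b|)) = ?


a·b = 17*14 - 9*(-17) = 238 + 153 = 391
|a| = sqrt(289+81) = 19.2354
|b| = sqrt(196+289) = 22.0227
cos(theta) = 391/(sqrt(370)*sqrt(485)) = 391/sqrt(179450) = 0.923007
theta = arccos(391/sqrt(179450)) = 22.6303 degrees

a·b = 391, theta = 22.6303 deg


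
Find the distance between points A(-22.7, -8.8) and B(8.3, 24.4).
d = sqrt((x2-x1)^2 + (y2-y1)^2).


dx = 8.3 + 22.7 = 31.0
dy = 24.4 + 8.8 = 33.2
d = sqrt(961.0 + 1102.24) = sqrt(2063.24) = 45.4229

45.4229


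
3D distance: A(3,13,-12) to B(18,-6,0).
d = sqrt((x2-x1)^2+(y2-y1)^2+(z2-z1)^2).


dx=15, dy=-19, dz=12
d = sqrt(225+361+144) = sqrt(730) = 27.0185

27.0185


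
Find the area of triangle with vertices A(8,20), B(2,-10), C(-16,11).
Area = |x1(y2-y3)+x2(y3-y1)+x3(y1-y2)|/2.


8*(-10-11) = -168
2*(11-20) = -18
-16*(20+ 10) = -480
sum = -666
Area = |-666|/2 = 333.0000

333.0000 sq units


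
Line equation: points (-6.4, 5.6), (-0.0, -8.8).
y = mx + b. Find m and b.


m = (-14.4)/(6.4) = -2.2500
b = y1 - m*x1 = 5.6 - (-14.4*(-6.4))/(6.4) = 5.6 - 14.4000 = -8.8000

y = -2.2500x - 8.8000


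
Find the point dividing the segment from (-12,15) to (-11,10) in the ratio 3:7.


Px = (3*(-11) + 7*(-12))/10 = -117/10 = -11.7000
Py = (3*10 + 7*15)/10 = 135/10 = 13.5000

P = (-11.7000, 13.5000)


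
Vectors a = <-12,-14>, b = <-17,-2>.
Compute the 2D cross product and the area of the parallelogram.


cross = -12*(-2) + 14*(-17) = 24 - 238 = -214
Parallelogram area = |-214| = 214

cross = -214, parallelogram area = 214


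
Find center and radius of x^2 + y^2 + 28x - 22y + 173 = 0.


h = -D/2 = -28/2 = -14
k = -E/2 = 22/2 = 11
r^2 = h^2 + k^2 - F = 196 + 121 - 173 = 144
r = 12

Center (-14, 11), radius = 12


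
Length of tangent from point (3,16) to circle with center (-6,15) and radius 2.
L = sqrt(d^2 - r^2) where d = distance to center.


d = sqrt((3+ 6)^2 + (16-15)^2) = sqrt(81+1) = 9.0554
L = sqrt(82.0000 - 4) = sqrt(78.0000) = 8.8318

8.8318


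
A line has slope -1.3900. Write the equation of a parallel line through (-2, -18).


Parallel lines have equal slopes.
m2 = -1.3900
b2 = -18 + 1.3900*(-2) = -20.7800

y = -1.3900x - 20.7800


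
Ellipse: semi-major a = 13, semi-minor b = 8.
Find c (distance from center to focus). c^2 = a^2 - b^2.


c^2 = 13^2 - 8^2 = 169 - 64 = 105
c = sqrt(105) = 10.2470

c = 10.2470


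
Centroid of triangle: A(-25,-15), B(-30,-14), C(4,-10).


Gx = (-25- 30+4)/3 = -51/3 = -17.0000
Gy = (-15- 14- 10)/3 = -39/3 = -13.0000

G = (-17.0000, -13.0000)


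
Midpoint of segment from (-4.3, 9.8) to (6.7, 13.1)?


Mx = (-4.3 + 6.7)/2 = 2.4/2 = 1.2000
My = (9.8 + 13.1)/2 = 22.9/2 = 11.4500

(1.2000, 11.4500)


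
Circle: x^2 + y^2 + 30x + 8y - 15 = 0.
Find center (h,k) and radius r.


h = -D/2 = -30/2 = -15
k = -E/2 = -8/2 = -4
r^2 = h^2 + k^2 - F = 225 + 16 + 15 = 256
r = 16

Center (-15, -4), radius = 16


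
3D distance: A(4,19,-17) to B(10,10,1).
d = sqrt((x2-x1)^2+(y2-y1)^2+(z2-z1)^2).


dx=6, dy=-9, dz=18
d = sqrt(36+81+324) = sqrt(441) = 21.0000

21.0000


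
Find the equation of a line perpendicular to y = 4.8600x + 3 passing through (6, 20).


Perpendicular slope = -1/m1 = -1/4.8600 = -0.2058
b2 = y0 - m2*x0 = 20 + 6/4.8600 = 20 + 1.2346 = 21.2346

y = -0.2058x + 21.2346


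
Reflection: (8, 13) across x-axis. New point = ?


Reflection rule for x-axis: (x, -y)
(8, 13) -> (8, -13)

(8, -13)


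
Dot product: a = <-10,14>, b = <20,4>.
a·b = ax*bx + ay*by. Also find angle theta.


a·b = -10*20 + 14*4 = -200 + 56 = -144
|a| = sqrt(100+196) = 17.2047
|b| = sqrt(400+16) = 20.3961
cos(theta) = -144/(sqrt(296)*sqrt(416)) = -144/sqrt(123136) = -0.410365
theta = arccos(-144/sqrt(123136)) = 114.2277 degrees

a·b = -144, theta = 114.2277 deg


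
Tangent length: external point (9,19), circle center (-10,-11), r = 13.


d = sqrt((9+ 10)^2 + (19+ 11)^2) = sqrt(361+900) = 35.5106
L = sqrt(1261.0000 - 169) = sqrt(1092.0000) = 33.0454

33.0454


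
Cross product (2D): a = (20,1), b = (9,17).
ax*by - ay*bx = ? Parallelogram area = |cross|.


cross = 20*17 - 1*9 = 340 - 9 = 331
Parallelogram area = |331| = 331

cross = 331, parallelogram area = 331


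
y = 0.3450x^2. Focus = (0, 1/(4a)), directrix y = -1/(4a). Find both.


a = 0.3450
1/(4a) = 0.7246
Focus = (0, 0.7246)
Directrix: y = -0.7246

Focus = (0, 0.7246), Directrix: y = -0.7246


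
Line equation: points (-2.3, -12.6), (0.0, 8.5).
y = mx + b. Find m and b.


m = (21.1)/(2.3) = 9.1739
b = y1 - m*x1 = -12.6 - (21.1*(-2.3))/(2.3) = -12.6 + 21.1000 = 8.5000

y = 9.1739x + 8.5000


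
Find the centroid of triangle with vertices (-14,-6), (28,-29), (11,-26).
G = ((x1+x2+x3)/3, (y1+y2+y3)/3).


Gx = (-14+28+11)/3 = 25/3 = 8.3333
Gy = (-6- 29- 26)/3 = -61/3 = -20.3333

G = (8.3333, -20.3333)


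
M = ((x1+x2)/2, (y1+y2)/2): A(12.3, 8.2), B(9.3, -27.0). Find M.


Mx = (12.3 + 9.3)/2 = 21.6/2 = 10.8000
My = (8.2 - 27.0)/2 = -18.8/2 = -9.4000

(10.8000, -9.4000)


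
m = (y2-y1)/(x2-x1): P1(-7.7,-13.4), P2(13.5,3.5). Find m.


dy = 3.5 + 13.4 = 16.9
dx = 13.5 + 7.7 = 21.2
m = 16.9/21.2 = 0.7972

m = 0.7972


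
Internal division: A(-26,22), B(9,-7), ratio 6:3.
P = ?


Px = (6*9 + 3*(-26))/9 = -24/9 = -2.6667
Py = (6*(-7) + 3*22)/9 = 24/9 = 2.6667

P = (-2.6667, 2.6667)


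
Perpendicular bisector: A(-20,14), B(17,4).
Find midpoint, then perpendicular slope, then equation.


Midpoint = (-1.5, 9)
Slope of AB = dy/dx = -10/37 = -0.2703
Perp slope = -dx/dy = 37/10 = 3.7000
b = My - (perp slope)*Mx = 9 + (37*(-1.5))/(-10) = 9 + 5.5500 = 14.5500

y = 3.7000x + 14.5500


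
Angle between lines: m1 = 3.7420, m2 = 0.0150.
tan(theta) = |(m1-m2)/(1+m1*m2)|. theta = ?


m1-m2 = 3.727
1+m1*m2 = 1.05613
tan(theta) = |3.727/1.05613| = 3.528922
theta = arctan(|3.727/1.05613|) = 74.1787 degrees (acute angle)

74.1787 degrees


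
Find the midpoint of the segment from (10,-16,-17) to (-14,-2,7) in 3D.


Mx = (10- 14)/2 = -2.0000
My = (-16- 2)/2 = -9.0000
Mz = (-17+7)/2 = -5.0000

M = (-2.0000, -9.0000, -5.0000)


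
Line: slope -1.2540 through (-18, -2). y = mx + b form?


y + 2 = -1.2540(x + 18)
y = -1.2540x - 2 + 1.2540*(-18)
y = -1.2540x - 24.5720

y = -1.2540x - 24.5720


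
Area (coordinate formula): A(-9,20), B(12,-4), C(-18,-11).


-9*(-4+ 11) = -63
12*(-11-20) = -372
-18*(20+ 4) = -432
sum = -867
Area = |-867|/2 = 433.5000

433.5000 sq units


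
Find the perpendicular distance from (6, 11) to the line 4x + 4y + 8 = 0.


|4*6 + 4*11 + 8| = |76| = 76
sqrt(16 + 16) = sqrt(32) = 5.6569
d = 76/sqrt(32) = 13.4350

13.4350


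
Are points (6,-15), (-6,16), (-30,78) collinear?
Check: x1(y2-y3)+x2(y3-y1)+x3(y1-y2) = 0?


6*(16-78) - 6*(78+ 15) - 30*(-15-16)
= -372 - 558 + 930 = 0

Yes, collinear (determinant = 0)


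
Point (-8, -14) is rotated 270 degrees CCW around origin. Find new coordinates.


cos(270) = 0, sin(270) = -1
x' = -8*0 + 14*(-1) = -14
y' = -8*(-1) - 14*0 = 8

(-14, 8)


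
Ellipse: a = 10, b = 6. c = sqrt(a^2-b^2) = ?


c^2 = 10^2 - 6^2 = 100 - 36 = 64
c = sqrt(64) = 8.0000

c = 8.0000


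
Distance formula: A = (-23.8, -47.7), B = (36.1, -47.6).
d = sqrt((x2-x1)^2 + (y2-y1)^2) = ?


dx = 36.1 + 23.8 = 59.9
dy = -47.6 + 47.7 = 0.1
d = sqrt(3588.01 + 0.01) = sqrt(3588.02) = 59.9001

59.9001


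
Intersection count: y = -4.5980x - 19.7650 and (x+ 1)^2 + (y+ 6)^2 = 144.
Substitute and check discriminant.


Substitute y = -4.5980x - 19.7650: (x+ 1)^2 + (-4.5980x- 19.7650+ 6)^2 = 144
Expand to Ax^2 + Bx + C = 0, where b-k = -13.765
A = 1+m^2 = 22.141604
B = 2(m(b-k) - h) = 2(-4.5980*(-13.765) + 1) = 128.58294
C = h^2 + (b-k)^2 - r^2 = 1 + 189.475225 - 144 = 46.475225
disc = B^2-4AC = 16533.5725 - 4116.1441 = 12417.4284
disc > 0

2 intersection points


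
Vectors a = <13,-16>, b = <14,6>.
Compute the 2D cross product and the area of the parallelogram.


cross = 13*6 + 16*14 = 78 + 224 = 302
Parallelogram area = |302| = 302

cross = 302, parallelogram area = 302


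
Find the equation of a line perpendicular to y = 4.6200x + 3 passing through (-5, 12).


Perpendicular slope = -1/m1 = -1/4.6200 = -0.2165
b2 = y0 - m2*x0 = 12 - 5/4.6200 = 12 - 1.0823 = 10.9177

y = -0.2165x + 10.9177


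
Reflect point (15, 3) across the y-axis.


Reflection rule for y-axis: (-x, y)
(15, 3) -> (-15, 3)

(-15, 3)


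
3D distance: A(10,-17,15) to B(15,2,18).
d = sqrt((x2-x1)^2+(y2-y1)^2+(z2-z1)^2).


dx=5, dy=19, dz=3
d = sqrt(25+361+9) = sqrt(395) = 19.8746

19.8746


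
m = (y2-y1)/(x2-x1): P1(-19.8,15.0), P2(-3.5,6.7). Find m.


dy = 6.7 - 15.0 = -8.3
dx = -3.5 + 19.8 = 16.3
m = -8.3/16.3 = -0.5092

m = -0.5092


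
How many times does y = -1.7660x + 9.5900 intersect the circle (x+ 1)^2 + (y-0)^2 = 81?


Substitute y = -1.7660x + 9.5900: (x+ 1)^2 + (-1.7660x+9.5900-0)^2 = 81
Expand to Ax^2 + Bx + C = 0, where b-k = 9.59
A = 1+m^2 = 4.118756
B = 2(m(b-k) - h) = 2(-1.7660*9.59 + 1) = -31.87188
C = h^2 + (b-k)^2 - r^2 = 1 + 91.9681 - 81 = 11.9681
disc = B^2-4AC = 1015.8167 - 197.1747 = 818.6420
disc > 0

2 intersection points


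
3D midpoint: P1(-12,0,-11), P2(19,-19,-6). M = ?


Mx = (-12+19)/2 = 3.5000
My = (0- 19)/2 = -9.5000
Mz = (-11- 6)/2 = -8.5000

M = (3.5000, -9.5000, -8.5000)


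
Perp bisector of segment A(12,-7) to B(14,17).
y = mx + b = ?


Midpoint = (13, 5)
Slope of AB = dy/dx = 24/2 = 12.0000
Perp slope = -dx/dy = -2/24 = -0.0833
b = My - (perp slope)*Mx = 5 + (2*13)/24 = 5 + 1.0833 = 6.0833

y = -0.0833x + 6.0833


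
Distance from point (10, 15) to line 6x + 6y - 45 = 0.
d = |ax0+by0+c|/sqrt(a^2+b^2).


|6*10 + 6*15 - 45| = |105| = 105
sqrt(36 + 36) = sqrt(72) = 8.4853
d = 105/sqrt(72) = 12.3744

12.3744


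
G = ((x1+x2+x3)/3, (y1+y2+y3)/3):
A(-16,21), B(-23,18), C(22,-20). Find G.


Gx = (-16- 23+22)/3 = -17/3 = -5.6667
Gy = (21+18- 20)/3 = 19/3 = 6.3333

G = (-5.6667, 6.3333)


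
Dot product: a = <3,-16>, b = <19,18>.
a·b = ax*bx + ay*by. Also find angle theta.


a·b = 3*19 - 16*18 = 57 - 288 = -231
|a| = sqrt(9+256) = 16.2788
|b| = sqrt(361+324) = 26.1725
cos(theta) = -231/(sqrt(265)*sqrt(685)) = -231/sqrt(181525) = -0.542180
theta = arccos(-231/sqrt(181525)) = 122.8322 degrees

a·b = -231, theta = 122.8322 deg


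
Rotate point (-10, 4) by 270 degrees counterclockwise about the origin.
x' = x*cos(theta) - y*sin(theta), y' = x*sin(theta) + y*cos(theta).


cos(270) = 0, sin(270) = -1
x' = -10*0 - 4*(-1) = 4
y' = -10*(-1) + 4*0 = 10

(4, 10)


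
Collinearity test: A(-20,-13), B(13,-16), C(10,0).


-20*(-16-0) + 13*(0+ 13) + 10*(-13+ 16)
= 320 + 169 + 30 = 519

No, not collinear (determinant = 519)


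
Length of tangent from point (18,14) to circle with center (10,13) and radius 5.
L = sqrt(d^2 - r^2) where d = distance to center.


d = sqrt((18-10)^2 + (14-13)^2) = sqrt(64+1) = 8.0623
L = sqrt(65.0000 - 25) = sqrt(40.0000) = 6.3246

6.3246


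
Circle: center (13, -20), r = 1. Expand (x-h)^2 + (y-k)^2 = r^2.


(x-13)^2 + (y+ 20)^2 = 1^2
D = -2h = -26, E = -2k = 40
F = h^2+k^2-r^2 = 169+400-1 = 568

x^2 + y^2 - 26x + 40y + 568 = 0


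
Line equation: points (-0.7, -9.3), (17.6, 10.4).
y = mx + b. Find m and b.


m = (19.7)/(18.3) = 1.0765
b = y1 - m*x1 = -9.3 - (19.7*(-0.7))/(18.3) = -9.3 + 0.7536 = -8.5464

y = 1.0765x - 8.5464


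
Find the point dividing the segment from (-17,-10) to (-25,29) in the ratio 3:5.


Px = (3*(-25) + 5*(-17))/8 = -160/8 = -20.0000
Py = (3*29 + 5*(-10))/8 = 37/8 = 4.6250

P = (-20.0000, 4.6250)


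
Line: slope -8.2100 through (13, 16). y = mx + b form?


y - 16 = -8.2100(x - 13)
y = -8.2100x + 16 + 8.2100*13
y = -8.2100x + 122.7300

y = -8.2100x + 122.7300


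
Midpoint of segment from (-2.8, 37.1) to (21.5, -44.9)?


Mx = (-2.8 + 21.5)/2 = 18.7/2 = 9.3500
My = (37.1 - 44.9)/2 = -7.8/2 = -3.9000

(9.3500, -3.9000)


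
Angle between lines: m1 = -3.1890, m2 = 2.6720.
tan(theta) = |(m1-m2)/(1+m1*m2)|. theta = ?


m1-m2 = -5.861
1+m1*m2 = -7.521008
tan(theta) = |-5.861/(-7.521008)| = 0.779284
theta = arctan(|-5.861/(-7.521008)|) = 37.9287 degrees (acute angle)

37.9287 degrees


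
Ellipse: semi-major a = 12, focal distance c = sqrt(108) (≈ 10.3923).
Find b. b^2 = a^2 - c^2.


b^2 = 12^2 - (sqrt(108))^2 = 144 - 108 = 36
b = sqrt(36) = 6

b = 6


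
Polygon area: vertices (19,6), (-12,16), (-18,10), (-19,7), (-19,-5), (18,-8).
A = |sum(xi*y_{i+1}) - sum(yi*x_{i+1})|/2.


sum(xi*y_{i+1}) = 19*16 - 12*10 - 18*7 - 19*(-5) - 19*(-8) + 18*6 = 413
sum(yi*x_{i+1}) = 6*(-12) + 16*(-18) + 10*(-19) + 7*(-19) - 5*18 - 8*19 = -925
Area = |413 + 925|/2 = 1338/2 = 669.0000

669.0000 sq units


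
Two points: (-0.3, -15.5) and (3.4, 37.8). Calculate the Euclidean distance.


dx = 3.4 + 0.3 = 3.7
dy = 37.8 + 15.5 = 53.3
d = sqrt(13.69 + 2840.89) = sqrt(2854.58) = 53.4283

53.4283


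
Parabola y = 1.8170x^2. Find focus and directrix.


a = 1.8170
1/(4a) = 0.1376
Focus = (0, 0.1376)
Directrix: y = -0.1376

Focus = (0, 0.1376), Directrix: y = -0.1376


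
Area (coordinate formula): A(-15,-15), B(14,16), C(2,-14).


-15*(16+ 14) = -450
14*(-14+ 15) = 14
2*(-15-16) = -62
sum = -498
Area = |-498|/2 = 249.0000

249.0000 sq units


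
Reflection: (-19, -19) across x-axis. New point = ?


Reflection rule for x-axis: (x, -y)
(-19, -19) -> (-19, 19)

(-19, 19)


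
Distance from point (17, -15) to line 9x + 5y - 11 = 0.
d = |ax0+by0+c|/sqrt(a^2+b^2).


|9*17 + 5*(-15) - 11| = |67| = 67
sqrt(81 + 25) = sqrt(106) = 10.2956
d = 67/sqrt(106) = 6.5076

6.5076


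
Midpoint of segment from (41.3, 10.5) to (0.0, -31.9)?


Mx = (41.3 + 0.0)/2 = 41.3/2 = 20.6500
My = (10.5 - 31.9)/2 = -21.4/2 = -10.7000

(20.6500, -10.7000)


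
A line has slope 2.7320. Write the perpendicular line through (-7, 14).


Perpendicular slope = -1/m1 = -1/2.7320 = -0.3660
b2 = y0 - m2*x0 = 14 - 7/2.7320 = 14 - 2.5622 = 11.4378

y = -0.3660x + 11.4378


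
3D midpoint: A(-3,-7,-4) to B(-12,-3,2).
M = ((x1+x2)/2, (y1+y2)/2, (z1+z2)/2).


Mx = (-3- 12)/2 = -7.5000
My = (-7- 3)/2 = -5.0000
Mz = (-4+2)/2 = -1.0000

M = (-7.5000, -5.0000, -1.0000)


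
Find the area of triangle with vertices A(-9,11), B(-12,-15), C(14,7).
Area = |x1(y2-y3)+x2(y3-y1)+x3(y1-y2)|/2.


-9*(-15-7) = 198
-12*(7-11) = 48
14*(11+ 15) = 364
sum = 610
Area = |610|/2 = 305.0000

305.0000 sq units


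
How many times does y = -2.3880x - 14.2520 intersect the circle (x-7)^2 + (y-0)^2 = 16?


Substitute y = -2.3880x - 14.2520: (x-7)^2 + (-2.3880x- 14.2520-0)^2 = 16
Expand to Ax^2 + Bx + C = 0, where b-k = -14.252
A = 1+m^2 = 6.702544
B = 2(m(b-k) - h) = 2(-2.3880*(-14.252) - 7) = 54.067552
C = h^2 + (b-k)^2 - r^2 = 49 + 203.119504 - 16 = 236.119504
disc = B^2-4AC = 2923.3002 - 6330.4055 = -3407.1053
disc < 0

0 intersection points


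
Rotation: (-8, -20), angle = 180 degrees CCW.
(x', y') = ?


cos(180) = -1, sin(180) = 0
x' = -8*(-1) + 20*0 = 8
y' = -8*0 - 20*(-1) = 20

(8, 20)


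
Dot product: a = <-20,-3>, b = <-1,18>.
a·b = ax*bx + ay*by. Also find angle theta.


a·b = -20*(-1) - 3*18 = 20 - 54 = -34
|a| = sqrt(400+9) = 20.2237
|b| = sqrt(1+324) = 18.0278
cos(theta) = -34/(sqrt(409)*sqrt(325)) = -34/sqrt(132925) = -0.093256
theta = arccos(-34/sqrt(132925)) = 95.3509 degrees

a·b = -34, theta = 95.3509 deg


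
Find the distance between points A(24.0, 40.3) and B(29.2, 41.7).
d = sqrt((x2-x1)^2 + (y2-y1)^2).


dx = 29.2 - 24.0 = 5.2
dy = 41.7 - 40.3 = 1.4
d = sqrt(27.04 + 1.96) = sqrt(29) = 5.3852

5.3852


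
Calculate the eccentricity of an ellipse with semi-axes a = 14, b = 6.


c = sqrt(196-36) = sqrt(160) = 12.6491
e = c/a = sqrt(160)/14 = 0.9035

e = 0.9035


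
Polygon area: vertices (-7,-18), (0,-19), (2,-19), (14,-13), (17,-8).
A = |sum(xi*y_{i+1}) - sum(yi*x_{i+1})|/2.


sum(xi*y_{i+1}) = -7*(-19) + 0*(-19) + 2*(-13) + 14*(-8) + 17*(-18) = -311
sum(yi*x_{i+1}) = -18*0 - 19*2 - 19*14 - 13*17 - 8*(-7) = -469
Area = |-311 + 469|/2 = 158/2 = 79.0000

79.0000 sq units


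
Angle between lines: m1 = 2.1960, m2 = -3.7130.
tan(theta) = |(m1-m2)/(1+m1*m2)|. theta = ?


m1-m2 = 5.909
1+m1*m2 = -7.153748
tan(theta) = |5.909/(-7.153748)| = 0.826001
theta = arctan(|5.909/(-7.153748)|) = 39.5567 degrees (acute angle)

39.5567 degrees


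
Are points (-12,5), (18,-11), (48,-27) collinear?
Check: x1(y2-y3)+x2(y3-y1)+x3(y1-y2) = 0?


-12*(-11+ 27) + 18*(-27-5) + 48*(5+ 11)
= -192 - 576 + 768 = 0

Yes, collinear (determinant = 0)


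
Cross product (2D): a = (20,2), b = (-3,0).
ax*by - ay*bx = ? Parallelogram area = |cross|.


cross = 20*0 - 2*(-3) = 0 + 6 = 6
Parallelogram area = |6| = 6

cross = 6, parallelogram area = 6


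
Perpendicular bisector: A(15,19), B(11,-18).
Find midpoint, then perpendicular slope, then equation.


Midpoint = (13, 0.5)
Slope of AB = dy/dx = -37/(-4) = 9.2500
Perp slope = -dx/dy = -4/37 = -0.1081
b = My - (perp slope)*Mx = 0.5 + (-4*13)/(-37) = 0.5 + 1.4054 = 1.9054

y = -0.1081x + 1.9054


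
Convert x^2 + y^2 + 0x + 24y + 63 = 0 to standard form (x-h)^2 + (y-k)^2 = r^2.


h = -D/2 = 0/2 = 0
k = -E/2 = -24/2 = -12
r^2 = h^2 + k^2 - F = 0 + 144 - 63 = 81
r = 9

Center (0, -12), radius = 9


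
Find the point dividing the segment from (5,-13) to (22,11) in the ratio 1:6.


Px = (1*22 + 6*5)/7 = 52/7 = 7.4286
Py = (1*11 + 6*(-13))/7 = -67/7 = -9.5714

P = (7.4286, -9.5714)


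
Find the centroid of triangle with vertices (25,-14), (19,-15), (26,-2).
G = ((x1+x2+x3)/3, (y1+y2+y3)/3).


Gx = (25+19+26)/3 = 70/3 = 23.3333
Gy = (-14- 15- 2)/3 = -31/3 = -10.3333

G = (23.3333, -10.3333)


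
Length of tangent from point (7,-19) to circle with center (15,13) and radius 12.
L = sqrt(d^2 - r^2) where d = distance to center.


d = sqrt((7-15)^2 + (-19-13)^2) = sqrt(64+1024) = 32.9848
L = sqrt(1088.0000 - 144) = sqrt(944.0000) = 30.7246

30.7246


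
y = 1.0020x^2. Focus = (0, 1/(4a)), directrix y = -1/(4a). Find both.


a = 1.0020
1/(4a) = 0.2495
Focus = (0, 0.2495)
Directrix: y = -0.2495

Focus = (0, 0.2495), Directrix: y = -0.2495


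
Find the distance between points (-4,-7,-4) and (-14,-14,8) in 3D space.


dx=-10, dy=-7, dz=12
d = sqrt(100+49+144) = sqrt(293) = 17.1172

17.1172


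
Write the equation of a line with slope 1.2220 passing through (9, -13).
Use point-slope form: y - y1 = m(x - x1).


y + 13 = 1.2220(x - 9)
y = 1.2220x - 13 - 1.2220*9
y = 1.2220x - 23.9980

y = 1.2220x - 23.9980


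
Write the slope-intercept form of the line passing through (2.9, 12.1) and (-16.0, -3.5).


m = (-15.6)/(-18.9) = 0.8254
b = y1 - m*x1 = 12.1 - (-15.6*2.9)/(-18.9) = 12.1 - 2.3937 = 9.7063

y = 0.8254x + 9.7063


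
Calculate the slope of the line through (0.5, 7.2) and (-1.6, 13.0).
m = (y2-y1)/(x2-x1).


dy = 13.0 - 7.2 = 5.8
dx = -1.6 - 0.5 = -2.1
m = 5.8/(-2.1) = -2.7619

m = -2.7619


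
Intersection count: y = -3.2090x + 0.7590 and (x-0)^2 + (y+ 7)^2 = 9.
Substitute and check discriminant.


Substitute y = -3.2090x + 0.7590: (x-0)^2 + (-3.2090x+0.7590+ 7)^2 = 9
Expand to Ax^2 + Bx + C = 0, where b-k = 7.759
A = 1+m^2 = 11.297681
B = 2(m(b-k) - h) = 2(-3.2090*7.759 - 0) = -49.797262
C = h^2 + (b-k)^2 - r^2 = 0 + 60.202081 - 9 = 51.202081
disc = B^2-4AC = 2479.7673 - 2313.8591 = 165.9082
disc > 0

2 intersection points


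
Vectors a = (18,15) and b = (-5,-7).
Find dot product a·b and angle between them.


a·b = 18*(-5) + 15*(-7) = -90 - 105 = -195
|a| = sqrt(324+225) = 23.4307
|b| = sqrt(25+49) = 8.6023
cos(theta) = -195/(sqrt(549)*sqrt(74)) = -195/sqrt(40626) = -0.967459
theta = arccos(-195/sqrt(40626)) = 165.3432 degrees

a·b = -195, theta = 165.3432 deg


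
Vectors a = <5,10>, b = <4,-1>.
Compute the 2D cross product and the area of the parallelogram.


cross = 5*(-1) - 10*4 = -5 - 40 = -45
Parallelogram area = |-45| = 45

cross = -45, parallelogram area = 45


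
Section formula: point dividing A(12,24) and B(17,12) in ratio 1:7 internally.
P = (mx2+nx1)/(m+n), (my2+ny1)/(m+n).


Px = (1*17 + 7*12)/8 = 101/8 = 12.6250
Py = (1*12 + 7*24)/8 = 180/8 = 22.5000

P = (12.6250, 22.5000)


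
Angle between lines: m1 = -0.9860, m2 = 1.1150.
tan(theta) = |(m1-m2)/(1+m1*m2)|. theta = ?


m1-m2 = -2.101
1+m1*m2 = -0.09939
tan(theta) = |-2.101/(-0.09939)| = 21.138948
theta = arctan(|-2.101/(-0.09939)|) = 87.2916 degrees (acute angle)

87.2916 degrees


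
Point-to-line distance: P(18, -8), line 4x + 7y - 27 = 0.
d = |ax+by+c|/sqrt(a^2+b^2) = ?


|4*18 + 7*(-8) - 27| = |-11| = 11
sqrt(16 + 49) = sqrt(65) = 8.0623
d = 11/sqrt(65) = 1.3644

1.3644


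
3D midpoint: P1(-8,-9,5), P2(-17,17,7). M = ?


Mx = (-8- 17)/2 = -12.5000
My = (-9+17)/2 = 4.0000
Mz = (5+7)/2 = 6.0000

M = (-12.5000, 4.0000, 6.0000)


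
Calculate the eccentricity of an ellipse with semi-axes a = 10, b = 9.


c = sqrt(100-81) = sqrt(19) = 4.3589
e = c/a = sqrt(19)/10 = 0.4359

e = 0.4359


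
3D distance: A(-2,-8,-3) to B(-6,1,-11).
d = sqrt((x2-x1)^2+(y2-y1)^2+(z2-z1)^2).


dx=-4, dy=9, dz=-8
d = sqrt(16+81+64) = sqrt(161) = 12.6886

12.6886


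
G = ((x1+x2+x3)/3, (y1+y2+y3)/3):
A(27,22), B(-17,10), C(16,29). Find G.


Gx = (27- 17+16)/3 = 26/3 = 8.6667
Gy = (22+10+29)/3 = 61/3 = 20.3333

G = (8.6667, 20.3333)


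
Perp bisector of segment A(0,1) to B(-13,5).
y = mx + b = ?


Midpoint = (-6.5, 3)
Slope of AB = dy/dx = 4/(-13) = -0.3077
Perp slope = -dx/dy = 13/4 = 3.2500
b = My - (perp slope)*Mx = 3 + (-13*(-6.5))/4 = 3 + 21.1250 = 24.1250

y = 3.2500x + 24.1250


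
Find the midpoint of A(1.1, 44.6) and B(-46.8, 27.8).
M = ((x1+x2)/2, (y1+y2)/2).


Mx = (1.1 - 46.8)/2 = -45.7/2 = -22.8500
My = (44.6 + 27.8)/2 = 72.4/2 = 36.2000

(-22.8500, 36.2000)


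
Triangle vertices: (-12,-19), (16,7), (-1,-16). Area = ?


-12*(7+ 16) = -276
16*(-16+ 19) = 48
-1*(-19-7) = 26
sum = -202
Area = |-202|/2 = 101.0000

101.0000 sq units


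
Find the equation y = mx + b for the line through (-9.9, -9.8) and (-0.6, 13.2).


m = (23.0)/(9.3) = 2.4731
b = y1 - m*x1 = -9.8 - (23.0*(-9.9))/(9.3) = -9.8 + 24.4839 = 14.6839

y = 2.4731x + 14.6839


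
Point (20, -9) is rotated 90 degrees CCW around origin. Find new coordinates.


cos(90) = 0, sin(90) = 1
x' = 20*0 + 9*1 = 9
y' = 20*1 - 9*0 = 20

(9, 20)


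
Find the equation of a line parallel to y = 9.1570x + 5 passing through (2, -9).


Parallel lines have equal slopes.
m2 = 9.1570
b2 = -9 - 9.1570*2 = -27.3140

y = 9.1570x - 27.3140


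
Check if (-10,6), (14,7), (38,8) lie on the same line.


-10*(7-8) + 14*(8-6) + 38*(6-7)
= 10 + 28 - 38 = 0

Yes, collinear (determinant = 0)


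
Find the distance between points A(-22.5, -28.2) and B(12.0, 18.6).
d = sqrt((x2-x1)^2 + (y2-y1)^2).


dx = 12.0 + 22.5 = 34.5
dy = 18.6 + 28.2 = 46.8
d = sqrt(1190.25 + 2190.24) = sqrt(3380.49) = 58.1420

58.1420


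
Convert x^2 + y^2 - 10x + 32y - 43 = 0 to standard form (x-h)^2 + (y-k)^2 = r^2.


h = -D/2 = 10/2 = 5
k = -E/2 = -32/2 = -16
r^2 = h^2 + k^2 - F = 25 + 256 + 43 = 324
r = 18

Center (5, -16), radius = 18


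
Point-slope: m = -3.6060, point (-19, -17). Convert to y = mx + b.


y + 17 = -3.6060(x + 19)
y = -3.6060x - 17 + 3.6060*(-19)
y = -3.6060x - 85.5140

y = -3.6060x - 85.5140


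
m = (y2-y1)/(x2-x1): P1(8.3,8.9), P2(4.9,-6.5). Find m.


dy = -6.5 - 8.9 = -15.4
dx = 4.9 - 8.3 = -3.4
m = -15.4/(-3.4) = 4.5294

m = 4.5294


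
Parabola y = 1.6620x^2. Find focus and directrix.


a = 1.6620
1/(4a) = 0.1504
Focus = (0, 0.1504)
Directrix: y = -0.1504

Focus = (0, 0.1504), Directrix: y = -0.1504


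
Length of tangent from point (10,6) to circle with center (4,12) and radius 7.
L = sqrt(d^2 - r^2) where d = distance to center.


d = sqrt((10-4)^2 + (6-12)^2) = sqrt(36+36) = 8.4853
L = sqrt(72.0000 - 49) = sqrt(23.0000) = 4.7958

4.7958


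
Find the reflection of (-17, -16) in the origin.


Reflection rule for origin: (-x, -y)
(-17, -16) -> (17, 16)

(17, 16)


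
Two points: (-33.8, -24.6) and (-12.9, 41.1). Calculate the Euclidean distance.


dx = -12.9 + 33.8 = 20.9
dy = 41.1 + 24.6 = 65.7
d = sqrt(436.81 + 4316.49) = sqrt(4753.3) = 68.9442

68.9442


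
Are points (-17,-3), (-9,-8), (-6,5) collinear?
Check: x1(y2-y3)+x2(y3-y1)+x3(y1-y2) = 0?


-17*(-8-5) - 9*(5+ 3) - 6*(-3+ 8)
= 221 - 72 - 30 = 119

No, not collinear (determinant = 119)


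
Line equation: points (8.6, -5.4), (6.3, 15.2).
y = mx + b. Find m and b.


m = (20.6)/(-2.3) = -8.9565
b = y1 - m*x1 = -5.4 - (20.6*8.6)/(-2.3) = -5.4 + 77.0261 = 71.6261

y = -8.9565x + 71.6261


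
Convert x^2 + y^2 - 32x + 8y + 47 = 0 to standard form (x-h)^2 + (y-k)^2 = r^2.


h = -D/2 = 32/2 = 16
k = -E/2 = -8/2 = -4
r^2 = h^2 + k^2 - F = 256 + 16 - 47 = 225
r = 15

Center (16, -4), radius = 15


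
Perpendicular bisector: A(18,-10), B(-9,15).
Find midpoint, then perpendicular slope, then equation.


Midpoint = (4.5, 2.5)
Slope of AB = dy/dx = 25/(-27) = -0.9259
Perp slope = -dx/dy = 27/25 = 1.0800
b = My - (perp slope)*Mx = 2.5 + (-27*4.5)/25 = 2.5 - 4.8600 = -2.3600

y = 1.0800x - 2.3600


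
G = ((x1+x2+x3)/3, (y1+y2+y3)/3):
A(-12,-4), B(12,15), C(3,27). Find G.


Gx = (-12+12+3)/3 = 3/3 = 1.0000
Gy = (-4+15+27)/3 = 38/3 = 12.6667

G = (1.0000, 12.6667)


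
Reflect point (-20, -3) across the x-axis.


Reflection rule for x-axis: (x, -y)
(-20, -3) -> (-20, 3)

(-20, 3)


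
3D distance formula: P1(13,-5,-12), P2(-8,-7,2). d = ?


dx=-21, dy=-2, dz=14
d = sqrt(441+4+196) = sqrt(641) = 25.3180

25.3180


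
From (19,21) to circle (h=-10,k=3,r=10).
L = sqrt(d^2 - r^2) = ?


d = sqrt((19+ 10)^2 + (21-3)^2) = sqrt(841+324) = 34.1321
L = sqrt(1165.0000 - 100) = sqrt(1065.0000) = 32.6343

32.6343


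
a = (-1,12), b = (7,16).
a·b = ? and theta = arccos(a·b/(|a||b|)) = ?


a·b = -1*7 + 12*16 = -7 + 192 = 185
|a| = sqrt(1+144) = 12.0416
|b| = sqrt(49+256) = 17.4642
cos(theta) = 185/(sqrt(145)*sqrt(305)) = 185/sqrt(44225) = 0.879707
theta = arccos(185/sqrt(44225)) = 28.3930 degrees

a·b = 185, theta = 28.3930 deg


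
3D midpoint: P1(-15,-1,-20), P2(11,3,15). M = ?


Mx = (-15+11)/2 = -2.0000
My = (-1+3)/2 = 1.0000
Mz = (-20+15)/2 = -2.5000

M = (-2.0000, 1.0000, -2.5000)


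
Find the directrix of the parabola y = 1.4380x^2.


a = 1.4380
1/(4a) = 0.1739
directrix: y = -0.1739 = -0.1739

y = -0.1739


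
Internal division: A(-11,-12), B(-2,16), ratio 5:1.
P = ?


Px = (5*(-2) + 1*(-11))/6 = -21/6 = -3.5000
Py = (5*16 + 1*(-12))/6 = 68/6 = 11.3333

P = (-3.5000, 11.3333)


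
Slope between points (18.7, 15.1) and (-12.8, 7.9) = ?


dy = 7.9 - 15.1 = -7.2
dx = -12.8 - 18.7 = -31.5
m = -7.2/(-31.5) = 0.2286

m = 0.2286


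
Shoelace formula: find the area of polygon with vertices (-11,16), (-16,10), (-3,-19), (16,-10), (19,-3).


sum(xi*y_{i+1}) = -11*10 - 16*(-19) - 3*(-10) + 16*(-3) + 19*16 = 480
sum(yi*x_{i+1}) = 16*(-16) + 10*(-3) - 19*16 - 10*19 - 3*(-11) = -747
Area = |480 + 747|/2 = 1227/2 = 613.5000

613.5000 sq units


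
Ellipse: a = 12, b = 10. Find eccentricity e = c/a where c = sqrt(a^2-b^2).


c = sqrt(144-100) = sqrt(44) = 6.6332
e = c/a = sqrt(44)/12 = 0.5528

e = 0.5528


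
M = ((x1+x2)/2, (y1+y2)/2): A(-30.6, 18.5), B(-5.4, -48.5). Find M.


Mx = (-30.6 - 5.4)/2 = -36.0/2 = -18.0000
My = (18.5 - 48.5)/2 = -30.0/2 = -15.0000

(-18.0000, -15.0000)


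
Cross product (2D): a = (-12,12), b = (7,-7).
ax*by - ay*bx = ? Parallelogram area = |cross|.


cross = -12*(-7) - 12*7 = 84 - 84 = 0
Parallelogram area = |0| = 0

cross = 0, parallelogram area = 0


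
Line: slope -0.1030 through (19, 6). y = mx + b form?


y - 6 = -0.1030(x - 19)
y = -0.1030x + 6 + 0.1030*19
y = -0.1030x + 7.9570

y = -0.1030x + 7.9570


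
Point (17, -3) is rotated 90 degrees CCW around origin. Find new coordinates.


cos(90) = 0, sin(90) = 1
x' = 17*0 + 3*1 = 3
y' = 17*1 - 3*0 = 17

(3, 17)


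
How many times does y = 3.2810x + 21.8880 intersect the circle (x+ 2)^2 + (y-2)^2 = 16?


Substitute y = 3.2810x + 21.8880: (x+ 2)^2 + (3.2810x+21.8880-2)^2 = 16
Expand to Ax^2 + Bx + C = 0, where b-k = 19.888
A = 1+m^2 = 11.764961
B = 2(m(b-k) - h) = 2(3.2810*19.888 + 2) = 134.505056
C = h^2 + (b-k)^2 - r^2 = 4 + 395.532544 - 16 = 383.532544
disc = B^2-4AC = 18091.6101 - 18048.9817 = 42.6284
disc > 0

2 intersection points


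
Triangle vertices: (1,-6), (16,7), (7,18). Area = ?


1*(7-18) = -11
16*(18+ 6) = 384
7*(-6-7) = -91
sum = 282
Area = |282|/2 = 141.0000

141.0000 sq units


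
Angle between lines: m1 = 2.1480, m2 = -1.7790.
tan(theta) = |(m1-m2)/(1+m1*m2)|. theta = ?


m1-m2 = 3.927
1+m1*m2 = -2.821292
tan(theta) = |3.927/(-2.821292)| = 1.391915
theta = arctan(|3.927/(-2.821292)|) = 54.3052 degrees (acute angle)

54.3052 degrees


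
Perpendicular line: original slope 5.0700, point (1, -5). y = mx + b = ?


Perpendicular slope = -1/m1 = -1/5.0700 = -0.1972
b2 = y0 - m2*x0 = -5 + 1/5.0700 = -5 + 0.1972 = -4.8028

y = -0.1972x - 4.8028
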